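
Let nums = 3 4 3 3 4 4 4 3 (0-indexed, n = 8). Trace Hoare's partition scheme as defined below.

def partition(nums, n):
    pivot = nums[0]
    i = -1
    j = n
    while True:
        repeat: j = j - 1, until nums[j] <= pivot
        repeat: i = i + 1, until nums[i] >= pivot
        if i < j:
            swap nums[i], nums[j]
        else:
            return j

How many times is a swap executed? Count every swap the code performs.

pivot=3
j stops at 7 (3), i stops at 0 (3); swap ⇒ 3 4 3 3 4 4 4 3
j stops at 3 (3), i stops at 1 (4); swap ⇒ 3 3 3 4 4 4 4 3
j stops at 2, i stops at 2; i≥j ⇒ return 2. nums=3 3 3 4 4 4 4 3

2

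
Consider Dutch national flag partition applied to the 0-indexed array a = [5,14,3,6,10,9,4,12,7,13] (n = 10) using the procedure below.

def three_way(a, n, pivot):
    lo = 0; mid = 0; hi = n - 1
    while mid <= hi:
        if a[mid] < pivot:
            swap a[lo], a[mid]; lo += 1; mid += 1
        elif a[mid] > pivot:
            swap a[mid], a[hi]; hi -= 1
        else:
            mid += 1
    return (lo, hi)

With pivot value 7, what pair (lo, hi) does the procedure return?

(4, 4)

pivot = 7; lo=0, mid=0, hi=9
a[mid]=5<7: swap a[0],a[0]; lo=1,mid=1 → [5,14,3,6,10,9,4,12,7,13]
a[mid]=14>7: swap a[1],a[9]; hi=8 → [5,13,3,6,10,9,4,12,7,14]
a[mid]=13>7: swap a[1],a[8]; hi=7 → [5,7,3,6,10,9,4,12,13,14]
a[mid]=7=7: mid=2
a[mid]=3<7: swap a[1],a[2]; lo=2,mid=3 → [5,3,7,6,10,9,4,12,13,14]
a[mid]=6<7: swap a[2],a[3]; lo=3,mid=4 → [5,3,6,7,10,9,4,12,13,14]
a[mid]=10>7: swap a[4],a[7]; hi=6 → [5,3,6,7,12,9,4,10,13,14]
a[mid]=12>7: swap a[4],a[6]; hi=5 → [5,3,6,7,4,9,12,10,13,14]
a[mid]=4<7: swap a[3],a[4]; lo=4,mid=5 → [5,3,6,4,7,9,12,10,13,14]
a[mid]=9>7: swap a[5],a[5]; hi=4 → [5,3,6,4,7,9,12,10,13,14]
end: lo=4, hi=4; a = [5,3,6,4,7,9,12,10,13,14]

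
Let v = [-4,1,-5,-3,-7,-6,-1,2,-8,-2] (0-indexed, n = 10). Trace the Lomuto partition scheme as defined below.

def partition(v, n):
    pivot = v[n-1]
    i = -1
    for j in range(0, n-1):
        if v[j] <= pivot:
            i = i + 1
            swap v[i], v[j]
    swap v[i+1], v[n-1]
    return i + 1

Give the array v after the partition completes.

[-4,-5,-3,-7,-6,-8,-2,2,1,-1]

pivot=-2, i=-1
j=0: -4≤-2, i=0, swap(0,0) ⇒ [-4,1,-5,-3,-7,-6,-1,2,-8,-2]
j=1: 1>-2, skip
j=2: -5≤-2, i=1, swap(1,2) ⇒ [-4,-5,1,-3,-7,-6,-1,2,-8,-2]
j=3: -3≤-2, i=2, swap(2,3) ⇒ [-4,-5,-3,1,-7,-6,-1,2,-8,-2]
j=4: -7≤-2, i=3, swap(3,4) ⇒ [-4,-5,-3,-7,1,-6,-1,2,-8,-2]
j=5: -6≤-2, i=4, swap(4,5) ⇒ [-4,-5,-3,-7,-6,1,-1,2,-8,-2]
j=6: -1>-2, skip
j=7: 2>-2, skip
j=8: -8≤-2, i=5, swap(5,8) ⇒ [-4,-5,-3,-7,-6,-8,-1,2,1,-2]
swap(6,9) ⇒ [-4,-5,-3,-7,-6,-8,-2,2,1,-1]; return 6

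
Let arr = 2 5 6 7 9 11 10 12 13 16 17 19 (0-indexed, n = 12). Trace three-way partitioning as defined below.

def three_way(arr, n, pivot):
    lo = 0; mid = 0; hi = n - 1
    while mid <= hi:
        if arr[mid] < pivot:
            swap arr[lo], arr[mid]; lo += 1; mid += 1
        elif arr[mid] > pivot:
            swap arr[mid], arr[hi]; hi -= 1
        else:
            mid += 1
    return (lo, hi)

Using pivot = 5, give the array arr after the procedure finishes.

lo=0 mid=0 hi=11
2<5: swap(0,0), lo=1 mid=1 ⇒ 2 5 6 7 9 11 10 12 13 16 17 19
5=5: mid=2
6>5: swap(2,11), hi=10 ⇒ 2 5 19 7 9 11 10 12 13 16 17 6
19>5: swap(2,10), hi=9 ⇒ 2 5 17 7 9 11 10 12 13 16 19 6
17>5: swap(2,9), hi=8 ⇒ 2 5 16 7 9 11 10 12 13 17 19 6
16>5: swap(2,8), hi=7 ⇒ 2 5 13 7 9 11 10 12 16 17 19 6
13>5: swap(2,7), hi=6 ⇒ 2 5 12 7 9 11 10 13 16 17 19 6
12>5: swap(2,6), hi=5 ⇒ 2 5 10 7 9 11 12 13 16 17 19 6
10>5: swap(2,5), hi=4 ⇒ 2 5 11 7 9 10 12 13 16 17 19 6
11>5: swap(2,4), hi=3 ⇒ 2 5 9 7 11 10 12 13 16 17 19 6
9>5: swap(2,3), hi=2 ⇒ 2 5 7 9 11 10 12 13 16 17 19 6
7>5: swap(2,2), hi=1 ⇒ 2 5 7 9 11 10 12 13 16 17 19 6
done. lo=1 hi=1; arr=2 5 7 9 11 10 12 13 16 17 19 6

2 5 7 9 11 10 12 13 16 17 19 6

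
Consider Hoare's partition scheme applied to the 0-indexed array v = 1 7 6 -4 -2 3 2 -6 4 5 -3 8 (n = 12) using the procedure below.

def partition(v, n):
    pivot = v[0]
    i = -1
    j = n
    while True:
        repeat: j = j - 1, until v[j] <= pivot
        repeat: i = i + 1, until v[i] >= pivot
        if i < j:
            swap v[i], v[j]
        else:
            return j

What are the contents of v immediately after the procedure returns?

pivot = v[0] = 1; i = -1, j = 12
j→10 (v[10]=-3≤1), i→0 (v[0]=1≥1); i<j, swap → -3 7 6 -4 -2 3 2 -6 4 5 1 8
j→7 (v[7]=-6≤1), i→1 (v[1]=7≥1); i<j, swap → -3 -6 6 -4 -2 3 2 7 4 5 1 8
j→4 (v[4]=-2≤1), i→2 (v[2]=6≥1); i<j, swap → -3 -6 -2 -4 6 3 2 7 4 5 1 8
j→3, i→4; i≥j, return j=3. v = -3 -6 -2 -4 6 3 2 7 4 5 1 8

-3 -6 -2 -4 6 3 2 7 4 5 1 8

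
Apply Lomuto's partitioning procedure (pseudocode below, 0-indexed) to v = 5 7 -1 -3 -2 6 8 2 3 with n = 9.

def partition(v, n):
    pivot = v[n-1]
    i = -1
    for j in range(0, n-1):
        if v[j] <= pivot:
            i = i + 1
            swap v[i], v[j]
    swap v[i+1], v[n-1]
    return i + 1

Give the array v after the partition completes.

-1 -3 -2 2 3 6 8 7 5

pivot=3, i=-1
j=0: 5>3, skip
j=1: 7>3, skip
j=2: -1≤3, i=0, swap(0,2) ⇒ -1 7 5 -3 -2 6 8 2 3
j=3: -3≤3, i=1, swap(1,3) ⇒ -1 -3 5 7 -2 6 8 2 3
j=4: -2≤3, i=2, swap(2,4) ⇒ -1 -3 -2 7 5 6 8 2 3
j=5: 6>3, skip
j=6: 8>3, skip
j=7: 2≤3, i=3, swap(3,7) ⇒ -1 -3 -2 2 5 6 8 7 3
swap(4,8) ⇒ -1 -3 -2 2 3 6 8 7 5; return 4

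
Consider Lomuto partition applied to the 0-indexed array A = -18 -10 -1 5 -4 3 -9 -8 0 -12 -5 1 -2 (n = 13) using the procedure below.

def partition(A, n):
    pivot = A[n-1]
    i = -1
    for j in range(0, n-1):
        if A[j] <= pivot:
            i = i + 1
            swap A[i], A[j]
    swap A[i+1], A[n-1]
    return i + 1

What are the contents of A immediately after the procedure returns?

pivot=-2, i=-1
j=0: -18≤-2, i=0, swap(0,0) ⇒ -18 -10 -1 5 -4 3 -9 -8 0 -12 -5 1 -2
j=1: -10≤-2, i=1, swap(1,1) ⇒ -18 -10 -1 5 -4 3 -9 -8 0 -12 -5 1 -2
j=2: -1>-2, skip
j=3: 5>-2, skip
j=4: -4≤-2, i=2, swap(2,4) ⇒ -18 -10 -4 5 -1 3 -9 -8 0 -12 -5 1 -2
j=5: 3>-2, skip
j=6: -9≤-2, i=3, swap(3,6) ⇒ -18 -10 -4 -9 -1 3 5 -8 0 -12 -5 1 -2
j=7: -8≤-2, i=4, swap(4,7) ⇒ -18 -10 -4 -9 -8 3 5 -1 0 -12 -5 1 -2
j=8: 0>-2, skip
j=9: -12≤-2, i=5, swap(5,9) ⇒ -18 -10 -4 -9 -8 -12 5 -1 0 3 -5 1 -2
j=10: -5≤-2, i=6, swap(6,10) ⇒ -18 -10 -4 -9 -8 -12 -5 -1 0 3 5 1 -2
j=11: 1>-2, skip
swap(7,12) ⇒ -18 -10 -4 -9 -8 -12 -5 -2 0 3 5 1 -1; return 7

-18 -10 -4 -9 -8 -12 -5 -2 0 3 5 1 -1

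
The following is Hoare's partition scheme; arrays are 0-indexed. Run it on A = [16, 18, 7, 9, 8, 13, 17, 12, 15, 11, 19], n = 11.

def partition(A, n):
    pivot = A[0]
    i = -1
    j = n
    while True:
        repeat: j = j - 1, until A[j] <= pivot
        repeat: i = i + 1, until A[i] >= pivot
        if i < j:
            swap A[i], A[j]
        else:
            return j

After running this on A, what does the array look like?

[11, 15, 7, 9, 8, 13, 12, 17, 18, 16, 19]

pivot = A[0] = 16; i = -1, j = 11
j→9 (A[9]=11≤16), i→0 (A[0]=16≥16); i<j, swap → [11, 18, 7, 9, 8, 13, 17, 12, 15, 16, 19]
j→8 (A[8]=15≤16), i→1 (A[1]=18≥16); i<j, swap → [11, 15, 7, 9, 8, 13, 17, 12, 18, 16, 19]
j→7 (A[7]=12≤16), i→6 (A[6]=17≥16); i<j, swap → [11, 15, 7, 9, 8, 13, 12, 17, 18, 16, 19]
j→6, i→7; i≥j, return j=6. A = [11, 15, 7, 9, 8, 13, 12, 17, 18, 16, 19]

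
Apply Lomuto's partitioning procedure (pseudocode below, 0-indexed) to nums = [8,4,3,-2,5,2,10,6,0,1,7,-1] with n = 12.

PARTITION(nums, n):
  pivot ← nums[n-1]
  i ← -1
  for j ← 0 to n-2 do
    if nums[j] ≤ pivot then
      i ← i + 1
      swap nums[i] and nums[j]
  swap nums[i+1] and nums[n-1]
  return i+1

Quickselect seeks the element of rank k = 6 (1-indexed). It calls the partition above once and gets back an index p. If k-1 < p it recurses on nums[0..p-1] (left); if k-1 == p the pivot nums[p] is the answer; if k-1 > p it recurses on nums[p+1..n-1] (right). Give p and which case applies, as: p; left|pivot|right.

1; right

pivot = nums[11] = -1; i = -1
j=0: nums[0]=8 > -1 → no swap
j=1: nums[1]=4 > -1 → no swap
j=2: nums[2]=3 > -1 → no swap
j=3: nums[3]=-2 ≤ -1 → i=0, swap nums[0],nums[3] → [-2,4,3,8,5,2,10,6,0,1,7,-1]
j=4: nums[4]=5 > -1 → no swap
j=5: nums[5]=2 > -1 → no swap
j=6: nums[6]=10 > -1 → no swap
j=7: nums[7]=6 > -1 → no swap
j=8: nums[8]=0 > -1 → no swap
j=9: nums[9]=1 > -1 → no swap
j=10: nums[10]=7 > -1 → no swap
final swap nums[1],nums[11] → [-2,-1,3,8,5,2,10,6,0,1,7,4]; return 1
p = 1; k-1 = 5 > 1 ⇒ right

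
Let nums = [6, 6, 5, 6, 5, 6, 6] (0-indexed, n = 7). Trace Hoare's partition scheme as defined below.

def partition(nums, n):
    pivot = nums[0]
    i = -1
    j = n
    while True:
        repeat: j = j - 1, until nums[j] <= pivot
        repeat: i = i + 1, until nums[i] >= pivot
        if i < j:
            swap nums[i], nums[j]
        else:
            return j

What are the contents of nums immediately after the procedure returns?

pivot = nums[0] = 6; i = -1, j = 7
j→6 (nums[6]=6≤6), i→0 (nums[0]=6≥6); i<j, swap → [6, 6, 5, 6, 5, 6, 6]
j→5 (nums[5]=6≤6), i→1 (nums[1]=6≥6); i<j, swap → [6, 6, 5, 6, 5, 6, 6]
j→4 (nums[4]=5≤6), i→3 (nums[3]=6≥6); i<j, swap → [6, 6, 5, 5, 6, 6, 6]
j→3, i→4; i≥j, return j=3. nums = [6, 6, 5, 5, 6, 6, 6]

[6, 6, 5, 5, 6, 6, 6]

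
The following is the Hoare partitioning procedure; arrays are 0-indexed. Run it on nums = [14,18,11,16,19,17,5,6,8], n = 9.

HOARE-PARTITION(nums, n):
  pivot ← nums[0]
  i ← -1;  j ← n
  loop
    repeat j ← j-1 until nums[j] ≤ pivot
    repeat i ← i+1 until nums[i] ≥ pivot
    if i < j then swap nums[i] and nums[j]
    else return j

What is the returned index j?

pivot=14
j stops at 8 (8), i stops at 0 (14); swap ⇒ [8,18,11,16,19,17,5,6,14]
j stops at 7 (6), i stops at 1 (18); swap ⇒ [8,6,11,16,19,17,5,18,14]
j stops at 6 (5), i stops at 3 (16); swap ⇒ [8,6,11,5,19,17,16,18,14]
j stops at 3, i stops at 4; i≥j ⇒ return 3. nums=[8,6,11,5,19,17,16,18,14]

3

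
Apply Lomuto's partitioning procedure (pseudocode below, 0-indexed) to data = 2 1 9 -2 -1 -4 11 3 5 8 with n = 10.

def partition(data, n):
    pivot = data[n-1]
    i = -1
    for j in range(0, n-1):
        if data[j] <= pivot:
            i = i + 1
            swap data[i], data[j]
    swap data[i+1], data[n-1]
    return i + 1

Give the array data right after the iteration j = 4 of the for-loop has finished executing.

pivot=8, i=-1
j=0: 2≤8, i=0, swap(0,0) ⇒ 2 1 9 -2 -1 -4 11 3 5 8
j=1: 1≤8, i=1, swap(1,1) ⇒ 2 1 9 -2 -1 -4 11 3 5 8
j=2: 9>8, skip
j=3: -2≤8, i=2, swap(2,3) ⇒ 2 1 -2 9 -1 -4 11 3 5 8
j=4: -1≤8, i=3, swap(3,4) ⇒ 2 1 -2 -1 9 -4 11 3 5 8
(after j=4) data = 2 1 -2 -1 9 -4 11 3 5 8

2 1 -2 -1 9 -4 11 3 5 8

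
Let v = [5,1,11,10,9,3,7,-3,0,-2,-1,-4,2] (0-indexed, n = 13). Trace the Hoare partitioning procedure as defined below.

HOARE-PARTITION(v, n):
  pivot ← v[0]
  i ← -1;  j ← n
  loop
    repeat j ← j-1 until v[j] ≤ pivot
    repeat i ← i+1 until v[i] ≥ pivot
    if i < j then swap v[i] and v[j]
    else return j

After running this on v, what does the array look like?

pivot=5
j stops at 12 (2), i stops at 0 (5); swap ⇒ [2,1,11,10,9,3,7,-3,0,-2,-1,-4,5]
j stops at 11 (-4), i stops at 2 (11); swap ⇒ [2,1,-4,10,9,3,7,-3,0,-2,-1,11,5]
j stops at 10 (-1), i stops at 3 (10); swap ⇒ [2,1,-4,-1,9,3,7,-3,0,-2,10,11,5]
j stops at 9 (-2), i stops at 4 (9); swap ⇒ [2,1,-4,-1,-2,3,7,-3,0,9,10,11,5]
j stops at 8 (0), i stops at 6 (7); swap ⇒ [2,1,-4,-1,-2,3,0,-3,7,9,10,11,5]
j stops at 7, i stops at 8; i≥j ⇒ return 7. v=[2,1,-4,-1,-2,3,0,-3,7,9,10,11,5]

[2,1,-4,-1,-2,3,0,-3,7,9,10,11,5]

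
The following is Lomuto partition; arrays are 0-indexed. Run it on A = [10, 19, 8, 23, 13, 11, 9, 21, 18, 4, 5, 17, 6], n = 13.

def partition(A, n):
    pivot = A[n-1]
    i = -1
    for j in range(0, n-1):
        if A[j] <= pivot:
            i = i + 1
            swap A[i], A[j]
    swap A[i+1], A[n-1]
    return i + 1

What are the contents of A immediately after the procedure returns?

pivot = A[12] = 6; i = -1
j=0: A[0]=10 > 6 → no swap
j=1: A[1]=19 > 6 → no swap
j=2: A[2]=8 > 6 → no swap
j=3: A[3]=23 > 6 → no swap
j=4: A[4]=13 > 6 → no swap
j=5: A[5]=11 > 6 → no swap
j=6: A[6]=9 > 6 → no swap
j=7: A[7]=21 > 6 → no swap
j=8: A[8]=18 > 6 → no swap
j=9: A[9]=4 ≤ 6 → i=0, swap A[0],A[9] → [4, 19, 8, 23, 13, 11, 9, 21, 18, 10, 5, 17, 6]
j=10: A[10]=5 ≤ 6 → i=1, swap A[1],A[10] → [4, 5, 8, 23, 13, 11, 9, 21, 18, 10, 19, 17, 6]
j=11: A[11]=17 > 6 → no swap
final swap A[2],A[12] → [4, 5, 6, 23, 13, 11, 9, 21, 18, 10, 19, 17, 8]; return 2

[4, 5, 6, 23, 13, 11, 9, 21, 18, 10, 19, 17, 8]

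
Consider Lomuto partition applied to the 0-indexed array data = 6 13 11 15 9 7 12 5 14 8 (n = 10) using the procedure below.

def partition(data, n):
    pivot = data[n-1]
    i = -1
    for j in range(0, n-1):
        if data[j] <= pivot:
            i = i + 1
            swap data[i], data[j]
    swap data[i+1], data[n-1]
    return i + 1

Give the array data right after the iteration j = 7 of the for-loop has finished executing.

6 7 5 15 9 13 12 11 14 8

pivot=8, i=-1
j=0: 6≤8, i=0, swap(0,0) ⇒ 6 13 11 15 9 7 12 5 14 8
j=1: 13>8, skip
j=2: 11>8, skip
j=3: 15>8, skip
j=4: 9>8, skip
j=5: 7≤8, i=1, swap(1,5) ⇒ 6 7 11 15 9 13 12 5 14 8
j=6: 12>8, skip
j=7: 5≤8, i=2, swap(2,7) ⇒ 6 7 5 15 9 13 12 11 14 8
(after j=7) data = 6 7 5 15 9 13 12 11 14 8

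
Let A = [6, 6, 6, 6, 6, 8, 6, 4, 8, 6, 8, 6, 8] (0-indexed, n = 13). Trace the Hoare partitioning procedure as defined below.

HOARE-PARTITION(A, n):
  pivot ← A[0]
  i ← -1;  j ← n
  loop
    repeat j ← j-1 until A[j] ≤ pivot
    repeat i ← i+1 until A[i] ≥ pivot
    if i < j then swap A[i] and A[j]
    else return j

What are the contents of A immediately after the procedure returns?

[6, 6, 4, 6, 6, 8, 6, 6, 8, 6, 8, 6, 8]

pivot=6
j stops at 11 (6), i stops at 0 (6); swap ⇒ [6, 6, 6, 6, 6, 8, 6, 4, 8, 6, 8, 6, 8]
j stops at 9 (6), i stops at 1 (6); swap ⇒ [6, 6, 6, 6, 6, 8, 6, 4, 8, 6, 8, 6, 8]
j stops at 7 (4), i stops at 2 (6); swap ⇒ [6, 6, 4, 6, 6, 8, 6, 6, 8, 6, 8, 6, 8]
j stops at 6 (6), i stops at 3 (6); swap ⇒ [6, 6, 4, 6, 6, 8, 6, 6, 8, 6, 8, 6, 8]
j stops at 4, i stops at 4; i≥j ⇒ return 4. A=[6, 6, 4, 6, 6, 8, 6, 6, 8, 6, 8, 6, 8]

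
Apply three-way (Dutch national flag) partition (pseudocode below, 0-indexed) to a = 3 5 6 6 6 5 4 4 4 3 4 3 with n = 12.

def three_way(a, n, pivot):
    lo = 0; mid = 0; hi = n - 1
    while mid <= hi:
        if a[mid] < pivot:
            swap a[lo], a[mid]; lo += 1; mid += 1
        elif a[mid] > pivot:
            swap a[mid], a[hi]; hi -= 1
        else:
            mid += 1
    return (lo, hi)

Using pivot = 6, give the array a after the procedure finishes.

pivot = 6; lo=0, mid=0, hi=11
a[mid]=3<6: swap a[0],a[0]; lo=1,mid=1 → 3 5 6 6 6 5 4 4 4 3 4 3
a[mid]=5<6: swap a[1],a[1]; lo=2,mid=2 → 3 5 6 6 6 5 4 4 4 3 4 3
a[mid]=6=6: mid=3
a[mid]=6=6: mid=4
a[mid]=6=6: mid=5
a[mid]=5<6: swap a[2],a[5]; lo=3,mid=6 → 3 5 5 6 6 6 4 4 4 3 4 3
a[mid]=4<6: swap a[3],a[6]; lo=4,mid=7 → 3 5 5 4 6 6 6 4 4 3 4 3
a[mid]=4<6: swap a[4],a[7]; lo=5,mid=8 → 3 5 5 4 4 6 6 6 4 3 4 3
a[mid]=4<6: swap a[5],a[8]; lo=6,mid=9 → 3 5 5 4 4 4 6 6 6 3 4 3
a[mid]=3<6: swap a[6],a[9]; lo=7,mid=10 → 3 5 5 4 4 4 3 6 6 6 4 3
a[mid]=4<6: swap a[7],a[10]; lo=8,mid=11 → 3 5 5 4 4 4 3 4 6 6 6 3
a[mid]=3<6: swap a[8],a[11]; lo=9,mid=12 → 3 5 5 4 4 4 3 4 3 6 6 6
end: lo=9, hi=11; a = 3 5 5 4 4 4 3 4 3 6 6 6

3 5 5 4 4 4 3 4 3 6 6 6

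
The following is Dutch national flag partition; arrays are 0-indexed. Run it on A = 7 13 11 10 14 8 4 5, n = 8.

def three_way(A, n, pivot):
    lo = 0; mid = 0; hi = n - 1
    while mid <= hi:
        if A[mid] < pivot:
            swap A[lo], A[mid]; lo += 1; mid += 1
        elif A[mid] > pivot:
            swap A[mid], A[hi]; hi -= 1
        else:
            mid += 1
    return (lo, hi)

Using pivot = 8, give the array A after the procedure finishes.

7 5 4 8 14 10 11 13

pivot = 8; lo=0, mid=0, hi=7
A[mid]=7<8: swap A[0],A[0]; lo=1,mid=1 → 7 13 11 10 14 8 4 5
A[mid]=13>8: swap A[1],A[7]; hi=6 → 7 5 11 10 14 8 4 13
A[mid]=5<8: swap A[1],A[1]; lo=2,mid=2 → 7 5 11 10 14 8 4 13
A[mid]=11>8: swap A[2],A[6]; hi=5 → 7 5 4 10 14 8 11 13
A[mid]=4<8: swap A[2],A[2]; lo=3,mid=3 → 7 5 4 10 14 8 11 13
A[mid]=10>8: swap A[3],A[5]; hi=4 → 7 5 4 8 14 10 11 13
A[mid]=8=8: mid=4
A[mid]=14>8: swap A[4],A[4]; hi=3 → 7 5 4 8 14 10 11 13
end: lo=3, hi=3; A = 7 5 4 8 14 10 11 13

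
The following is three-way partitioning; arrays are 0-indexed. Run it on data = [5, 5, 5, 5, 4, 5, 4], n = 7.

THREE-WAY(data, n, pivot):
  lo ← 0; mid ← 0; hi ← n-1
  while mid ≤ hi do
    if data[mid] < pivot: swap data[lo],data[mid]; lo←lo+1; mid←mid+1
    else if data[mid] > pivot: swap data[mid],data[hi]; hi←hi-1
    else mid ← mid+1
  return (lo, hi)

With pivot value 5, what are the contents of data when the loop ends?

pivot = 5; lo=0, mid=0, hi=6
data[mid]=5=5: mid=1
data[mid]=5=5: mid=2
data[mid]=5=5: mid=3
data[mid]=5=5: mid=4
data[mid]=4<5: swap data[0],data[4]; lo=1,mid=5 → [4, 5, 5, 5, 5, 5, 4]
data[mid]=5=5: mid=6
data[mid]=4<5: swap data[1],data[6]; lo=2,mid=7 → [4, 4, 5, 5, 5, 5, 5]
end: lo=2, hi=6; data = [4, 4, 5, 5, 5, 5, 5]

[4, 4, 5, 5, 5, 5, 5]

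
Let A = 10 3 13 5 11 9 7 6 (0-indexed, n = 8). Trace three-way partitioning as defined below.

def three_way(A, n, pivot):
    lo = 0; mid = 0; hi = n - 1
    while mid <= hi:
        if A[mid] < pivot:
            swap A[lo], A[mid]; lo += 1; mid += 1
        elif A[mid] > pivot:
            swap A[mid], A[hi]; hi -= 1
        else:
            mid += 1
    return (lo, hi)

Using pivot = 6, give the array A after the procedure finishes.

lo=0 mid=0 hi=7
10>6: swap(0,7), hi=6 ⇒ 6 3 13 5 11 9 7 10
6=6: mid=1
3<6: swap(0,1), lo=1 mid=2 ⇒ 3 6 13 5 11 9 7 10
13>6: swap(2,6), hi=5 ⇒ 3 6 7 5 11 9 13 10
7>6: swap(2,5), hi=4 ⇒ 3 6 9 5 11 7 13 10
9>6: swap(2,4), hi=3 ⇒ 3 6 11 5 9 7 13 10
11>6: swap(2,3), hi=2 ⇒ 3 6 5 11 9 7 13 10
5<6: swap(1,2), lo=2 mid=3 ⇒ 3 5 6 11 9 7 13 10
done. lo=2 hi=2; A=3 5 6 11 9 7 13 10

3 5 6 11 9 7 13 10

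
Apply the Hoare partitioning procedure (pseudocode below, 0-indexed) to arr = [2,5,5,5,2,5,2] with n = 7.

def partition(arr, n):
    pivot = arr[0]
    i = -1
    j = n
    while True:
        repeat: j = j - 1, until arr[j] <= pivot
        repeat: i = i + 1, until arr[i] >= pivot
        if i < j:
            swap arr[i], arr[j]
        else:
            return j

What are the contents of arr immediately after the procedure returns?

[2,2,5,5,5,5,2]

pivot = arr[0] = 2; i = -1, j = 7
j→6 (arr[6]=2≤2), i→0 (arr[0]=2≥2); i<j, swap → [2,5,5,5,2,5,2]
j→4 (arr[4]=2≤2), i→1 (arr[1]=5≥2); i<j, swap → [2,2,5,5,5,5,2]
j→1, i→2; i≥j, return j=1. arr = [2,2,5,5,5,5,2]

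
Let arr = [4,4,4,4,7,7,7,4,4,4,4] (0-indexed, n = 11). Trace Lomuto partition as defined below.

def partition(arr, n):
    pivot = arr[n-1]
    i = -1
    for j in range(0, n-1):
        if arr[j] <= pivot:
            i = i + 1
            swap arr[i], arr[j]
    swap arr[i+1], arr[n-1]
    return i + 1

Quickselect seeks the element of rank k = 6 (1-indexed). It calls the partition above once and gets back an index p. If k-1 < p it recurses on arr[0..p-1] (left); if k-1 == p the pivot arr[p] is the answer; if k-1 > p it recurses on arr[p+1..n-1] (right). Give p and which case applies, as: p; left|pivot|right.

7; left

pivot=4, i=-1
j=0: 4≤4, i=0, swap(0,0) ⇒ [4,4,4,4,7,7,7,4,4,4,4]
j=1: 4≤4, i=1, swap(1,1) ⇒ [4,4,4,4,7,7,7,4,4,4,4]
j=2: 4≤4, i=2, swap(2,2) ⇒ [4,4,4,4,7,7,7,4,4,4,4]
j=3: 4≤4, i=3, swap(3,3) ⇒ [4,4,4,4,7,7,7,4,4,4,4]
j=4: 7>4, skip
j=5: 7>4, skip
j=6: 7>4, skip
j=7: 4≤4, i=4, swap(4,7) ⇒ [4,4,4,4,4,7,7,7,4,4,4]
j=8: 4≤4, i=5, swap(5,8) ⇒ [4,4,4,4,4,4,7,7,7,4,4]
j=9: 4≤4, i=6, swap(6,9) ⇒ [4,4,4,4,4,4,4,7,7,7,4]
swap(7,10) ⇒ [4,4,4,4,4,4,4,4,7,7,7]; return 7
p = 7; k-1 = 5 < 7 ⇒ left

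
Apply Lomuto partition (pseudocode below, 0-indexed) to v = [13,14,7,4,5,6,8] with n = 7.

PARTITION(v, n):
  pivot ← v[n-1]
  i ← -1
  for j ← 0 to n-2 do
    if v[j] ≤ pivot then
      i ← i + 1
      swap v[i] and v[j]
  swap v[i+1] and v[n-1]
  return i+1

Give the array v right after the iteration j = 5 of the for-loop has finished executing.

pivot=8, i=-1
j=0: 13>8, skip
j=1: 14>8, skip
j=2: 7≤8, i=0, swap(0,2) ⇒ [7,14,13,4,5,6,8]
j=3: 4≤8, i=1, swap(1,3) ⇒ [7,4,13,14,5,6,8]
j=4: 5≤8, i=2, swap(2,4) ⇒ [7,4,5,14,13,6,8]
j=5: 6≤8, i=3, swap(3,5) ⇒ [7,4,5,6,13,14,8]
(after j=5) v = [7,4,5,6,13,14,8]

[7,4,5,6,13,14,8]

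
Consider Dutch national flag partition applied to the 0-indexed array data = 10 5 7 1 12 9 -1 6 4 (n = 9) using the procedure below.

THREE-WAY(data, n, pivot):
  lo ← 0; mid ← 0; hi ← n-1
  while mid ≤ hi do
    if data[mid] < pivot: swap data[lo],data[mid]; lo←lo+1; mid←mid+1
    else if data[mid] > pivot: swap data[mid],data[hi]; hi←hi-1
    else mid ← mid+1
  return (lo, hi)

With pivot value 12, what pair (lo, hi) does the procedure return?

(8, 8)

lo=0 mid=0 hi=8
10<12: swap(0,0), lo=1 mid=1 ⇒ 10 5 7 1 12 9 -1 6 4
5<12: swap(1,1), lo=2 mid=2 ⇒ 10 5 7 1 12 9 -1 6 4
7<12: swap(2,2), lo=3 mid=3 ⇒ 10 5 7 1 12 9 -1 6 4
1<12: swap(3,3), lo=4 mid=4 ⇒ 10 5 7 1 12 9 -1 6 4
12=12: mid=5
9<12: swap(4,5), lo=5 mid=6 ⇒ 10 5 7 1 9 12 -1 6 4
-1<12: swap(5,6), lo=6 mid=7 ⇒ 10 5 7 1 9 -1 12 6 4
6<12: swap(6,7), lo=7 mid=8 ⇒ 10 5 7 1 9 -1 6 12 4
4<12: swap(7,8), lo=8 mid=9 ⇒ 10 5 7 1 9 -1 6 4 12
done. lo=8 hi=8; data=10 5 7 1 9 -1 6 4 12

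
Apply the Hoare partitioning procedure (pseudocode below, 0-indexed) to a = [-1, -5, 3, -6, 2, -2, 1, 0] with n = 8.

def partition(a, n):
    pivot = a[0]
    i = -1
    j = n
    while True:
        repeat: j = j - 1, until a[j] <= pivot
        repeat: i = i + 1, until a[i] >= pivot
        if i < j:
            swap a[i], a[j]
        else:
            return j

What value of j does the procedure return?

pivot=-1
j stops at 5 (-2), i stops at 0 (-1); swap ⇒ [-2, -5, 3, -6, 2, -1, 1, 0]
j stops at 3 (-6), i stops at 2 (3); swap ⇒ [-2, -5, -6, 3, 2, -1, 1, 0]
j stops at 2, i stops at 3; i≥j ⇒ return 2. a=[-2, -5, -6, 3, 2, -1, 1, 0]

2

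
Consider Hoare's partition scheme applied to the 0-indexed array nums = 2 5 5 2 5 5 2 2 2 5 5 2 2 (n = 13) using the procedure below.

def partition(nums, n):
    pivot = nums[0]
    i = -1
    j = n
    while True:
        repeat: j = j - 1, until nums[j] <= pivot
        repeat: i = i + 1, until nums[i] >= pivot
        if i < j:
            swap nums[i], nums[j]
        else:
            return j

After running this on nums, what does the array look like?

2 2 2 2 2 5 5 2 5 5 5 5 2

pivot=2
j stops at 12 (2), i stops at 0 (2); swap ⇒ 2 5 5 2 5 5 2 2 2 5 5 2 2
j stops at 11 (2), i stops at 1 (5); swap ⇒ 2 2 5 2 5 5 2 2 2 5 5 5 2
j stops at 8 (2), i stops at 2 (5); swap ⇒ 2 2 2 2 5 5 2 2 5 5 5 5 2
j stops at 7 (2), i stops at 3 (2); swap ⇒ 2 2 2 2 5 5 2 2 5 5 5 5 2
j stops at 6 (2), i stops at 4 (5); swap ⇒ 2 2 2 2 2 5 5 2 5 5 5 5 2
j stops at 4, i stops at 5; i≥j ⇒ return 4. nums=2 2 2 2 2 5 5 2 5 5 5 5 2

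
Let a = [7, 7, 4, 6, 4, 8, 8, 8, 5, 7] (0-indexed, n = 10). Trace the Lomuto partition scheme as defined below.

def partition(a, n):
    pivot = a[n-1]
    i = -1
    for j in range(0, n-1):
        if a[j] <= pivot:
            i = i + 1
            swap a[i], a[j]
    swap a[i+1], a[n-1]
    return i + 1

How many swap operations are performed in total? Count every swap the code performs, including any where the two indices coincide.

pivot=7, i=-1
j=0: 7≤7, i=0, swap(0,0) ⇒ [7, 7, 4, 6, 4, 8, 8, 8, 5, 7]
j=1: 7≤7, i=1, swap(1,1) ⇒ [7, 7, 4, 6, 4, 8, 8, 8, 5, 7]
j=2: 4≤7, i=2, swap(2,2) ⇒ [7, 7, 4, 6, 4, 8, 8, 8, 5, 7]
j=3: 6≤7, i=3, swap(3,3) ⇒ [7, 7, 4, 6, 4, 8, 8, 8, 5, 7]
j=4: 4≤7, i=4, swap(4,4) ⇒ [7, 7, 4, 6, 4, 8, 8, 8, 5, 7]
j=5: 8>7, skip
j=6: 8>7, skip
j=7: 8>7, skip
j=8: 5≤7, i=5, swap(5,8) ⇒ [7, 7, 4, 6, 4, 5, 8, 8, 8, 7]
swap(6,9) ⇒ [7, 7, 4, 6, 4, 5, 7, 8, 8, 8]; return 6

7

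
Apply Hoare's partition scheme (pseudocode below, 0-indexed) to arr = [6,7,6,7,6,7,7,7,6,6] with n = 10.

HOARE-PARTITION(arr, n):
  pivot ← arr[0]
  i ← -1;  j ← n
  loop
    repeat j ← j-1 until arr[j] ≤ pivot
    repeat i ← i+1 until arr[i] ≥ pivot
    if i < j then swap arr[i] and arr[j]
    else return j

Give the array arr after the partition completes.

[6,6,6,7,6,7,7,7,7,6]

pivot = arr[0] = 6; i = -1, j = 10
j→9 (arr[9]=6≤6), i→0 (arr[0]=6≥6); i<j, swap → [6,7,6,7,6,7,7,7,6,6]
j→8 (arr[8]=6≤6), i→1 (arr[1]=7≥6); i<j, swap → [6,6,6,7,6,7,7,7,7,6]
j→4 (arr[4]=6≤6), i→2 (arr[2]=6≥6); i<j, swap → [6,6,6,7,6,7,7,7,7,6]
j→2, i→3; i≥j, return j=2. arr = [6,6,6,7,6,7,7,7,7,6]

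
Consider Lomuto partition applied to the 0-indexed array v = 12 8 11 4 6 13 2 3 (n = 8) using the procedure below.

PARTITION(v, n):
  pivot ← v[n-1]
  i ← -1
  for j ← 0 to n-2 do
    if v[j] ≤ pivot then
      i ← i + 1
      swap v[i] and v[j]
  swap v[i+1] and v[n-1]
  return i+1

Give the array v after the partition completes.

pivot=3, i=-1
j=0: 12>3, skip
j=1: 8>3, skip
j=2: 11>3, skip
j=3: 4>3, skip
j=4: 6>3, skip
j=5: 13>3, skip
j=6: 2≤3, i=0, swap(0,6) ⇒ 2 8 11 4 6 13 12 3
swap(1,7) ⇒ 2 3 11 4 6 13 12 8; return 1

2 3 11 4 6 13 12 8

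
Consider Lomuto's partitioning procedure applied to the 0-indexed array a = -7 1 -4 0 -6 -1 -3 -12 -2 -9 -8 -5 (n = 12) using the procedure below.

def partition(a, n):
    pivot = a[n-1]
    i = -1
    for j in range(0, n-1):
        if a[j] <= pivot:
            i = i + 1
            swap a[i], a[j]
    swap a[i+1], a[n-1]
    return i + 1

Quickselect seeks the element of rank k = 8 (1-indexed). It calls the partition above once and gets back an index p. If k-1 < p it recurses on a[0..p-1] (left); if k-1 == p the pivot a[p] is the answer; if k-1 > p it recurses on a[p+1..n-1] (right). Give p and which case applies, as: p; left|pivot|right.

5; right

pivot=-5, i=-1
j=0: -7≤-5, i=0, swap(0,0) ⇒ -7 1 -4 0 -6 -1 -3 -12 -2 -9 -8 -5
j=1: 1>-5, skip
j=2: -4>-5, skip
j=3: 0>-5, skip
j=4: -6≤-5, i=1, swap(1,4) ⇒ -7 -6 -4 0 1 -1 -3 -12 -2 -9 -8 -5
j=5: -1>-5, skip
j=6: -3>-5, skip
j=7: -12≤-5, i=2, swap(2,7) ⇒ -7 -6 -12 0 1 -1 -3 -4 -2 -9 -8 -5
j=8: -2>-5, skip
j=9: -9≤-5, i=3, swap(3,9) ⇒ -7 -6 -12 -9 1 -1 -3 -4 -2 0 -8 -5
j=10: -8≤-5, i=4, swap(4,10) ⇒ -7 -6 -12 -9 -8 -1 -3 -4 -2 0 1 -5
swap(5,11) ⇒ -7 -6 -12 -9 -8 -5 -3 -4 -2 0 1 -1; return 5
p = 5; k-1 = 7 > 5 ⇒ right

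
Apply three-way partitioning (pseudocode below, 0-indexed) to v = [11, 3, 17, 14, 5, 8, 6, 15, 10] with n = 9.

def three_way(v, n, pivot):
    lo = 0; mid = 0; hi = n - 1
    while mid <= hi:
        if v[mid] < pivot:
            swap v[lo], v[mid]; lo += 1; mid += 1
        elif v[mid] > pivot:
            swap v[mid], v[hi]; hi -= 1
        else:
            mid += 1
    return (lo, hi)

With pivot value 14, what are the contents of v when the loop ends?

lo=0 mid=0 hi=8
11<14: swap(0,0), lo=1 mid=1 ⇒ [11, 3, 17, 14, 5, 8, 6, 15, 10]
3<14: swap(1,1), lo=2 mid=2 ⇒ [11, 3, 17, 14, 5, 8, 6, 15, 10]
17>14: swap(2,8), hi=7 ⇒ [11, 3, 10, 14, 5, 8, 6, 15, 17]
10<14: swap(2,2), lo=3 mid=3 ⇒ [11, 3, 10, 14, 5, 8, 6, 15, 17]
14=14: mid=4
5<14: swap(3,4), lo=4 mid=5 ⇒ [11, 3, 10, 5, 14, 8, 6, 15, 17]
8<14: swap(4,5), lo=5 mid=6 ⇒ [11, 3, 10, 5, 8, 14, 6, 15, 17]
6<14: swap(5,6), lo=6 mid=7 ⇒ [11, 3, 10, 5, 8, 6, 14, 15, 17]
15>14: swap(7,7), hi=6 ⇒ [11, 3, 10, 5, 8, 6, 14, 15, 17]
done. lo=6 hi=6; v=[11, 3, 10, 5, 8, 6, 14, 15, 17]

[11, 3, 10, 5, 8, 6, 14, 15, 17]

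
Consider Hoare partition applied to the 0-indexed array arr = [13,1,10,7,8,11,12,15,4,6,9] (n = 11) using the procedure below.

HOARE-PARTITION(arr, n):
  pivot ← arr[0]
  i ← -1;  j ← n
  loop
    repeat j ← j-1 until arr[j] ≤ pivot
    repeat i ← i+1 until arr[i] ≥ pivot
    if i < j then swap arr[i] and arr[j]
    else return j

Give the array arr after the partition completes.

[9,1,10,7,8,11,12,6,4,15,13]

pivot = arr[0] = 13; i = -1, j = 11
j→10 (arr[10]=9≤13), i→0 (arr[0]=13≥13); i<j, swap → [9,1,10,7,8,11,12,15,4,6,13]
j→9 (arr[9]=6≤13), i→7 (arr[7]=15≥13); i<j, swap → [9,1,10,7,8,11,12,6,4,15,13]
j→8, i→9; i≥j, return j=8. arr = [9,1,10,7,8,11,12,6,4,15,13]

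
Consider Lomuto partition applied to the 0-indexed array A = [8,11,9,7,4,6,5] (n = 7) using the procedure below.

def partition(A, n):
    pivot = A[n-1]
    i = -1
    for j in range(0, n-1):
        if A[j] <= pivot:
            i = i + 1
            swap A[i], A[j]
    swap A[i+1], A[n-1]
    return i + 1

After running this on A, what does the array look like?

[4,5,9,7,8,6,11]

pivot = A[6] = 5; i = -1
j=0: A[0]=8 > 5 → no swap
j=1: A[1]=11 > 5 → no swap
j=2: A[2]=9 > 5 → no swap
j=3: A[3]=7 > 5 → no swap
j=4: A[4]=4 ≤ 5 → i=0, swap A[0],A[4] → [4,11,9,7,8,6,5]
j=5: A[5]=6 > 5 → no swap
final swap A[1],A[6] → [4,5,9,7,8,6,11]; return 1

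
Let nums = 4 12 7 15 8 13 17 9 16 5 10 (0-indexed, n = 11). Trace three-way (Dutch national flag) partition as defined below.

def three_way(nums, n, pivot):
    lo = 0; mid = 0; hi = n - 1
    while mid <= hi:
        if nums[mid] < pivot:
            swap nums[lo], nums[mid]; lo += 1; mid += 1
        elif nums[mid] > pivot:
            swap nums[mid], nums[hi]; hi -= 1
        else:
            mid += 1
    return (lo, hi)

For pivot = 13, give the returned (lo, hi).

pivot = 13; lo=0, mid=0, hi=10
nums[mid]=4<13: swap nums[0],nums[0]; lo=1,mid=1 → 4 12 7 15 8 13 17 9 16 5 10
nums[mid]=12<13: swap nums[1],nums[1]; lo=2,mid=2 → 4 12 7 15 8 13 17 9 16 5 10
nums[mid]=7<13: swap nums[2],nums[2]; lo=3,mid=3 → 4 12 7 15 8 13 17 9 16 5 10
nums[mid]=15>13: swap nums[3],nums[10]; hi=9 → 4 12 7 10 8 13 17 9 16 5 15
nums[mid]=10<13: swap nums[3],nums[3]; lo=4,mid=4 → 4 12 7 10 8 13 17 9 16 5 15
nums[mid]=8<13: swap nums[4],nums[4]; lo=5,mid=5 → 4 12 7 10 8 13 17 9 16 5 15
nums[mid]=13=13: mid=6
nums[mid]=17>13: swap nums[6],nums[9]; hi=8 → 4 12 7 10 8 13 5 9 16 17 15
nums[mid]=5<13: swap nums[5],nums[6]; lo=6,mid=7 → 4 12 7 10 8 5 13 9 16 17 15
nums[mid]=9<13: swap nums[6],nums[7]; lo=7,mid=8 → 4 12 7 10 8 5 9 13 16 17 15
nums[mid]=16>13: swap nums[8],nums[8]; hi=7 → 4 12 7 10 8 5 9 13 16 17 15
end: lo=7, hi=7; nums = 4 12 7 10 8 5 9 13 16 17 15

(7, 7)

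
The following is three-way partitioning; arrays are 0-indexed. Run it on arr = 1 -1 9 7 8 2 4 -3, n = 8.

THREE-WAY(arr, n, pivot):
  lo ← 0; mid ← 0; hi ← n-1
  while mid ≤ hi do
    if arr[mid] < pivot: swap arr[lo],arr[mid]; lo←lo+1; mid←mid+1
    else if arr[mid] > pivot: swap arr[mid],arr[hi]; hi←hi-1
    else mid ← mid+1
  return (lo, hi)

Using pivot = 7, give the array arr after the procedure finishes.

1 -1 -3 4 2 7 8 9

pivot = 7; lo=0, mid=0, hi=7
arr[mid]=1<7: swap arr[0],arr[0]; lo=1,mid=1 → 1 -1 9 7 8 2 4 -3
arr[mid]=-1<7: swap arr[1],arr[1]; lo=2,mid=2 → 1 -1 9 7 8 2 4 -3
arr[mid]=9>7: swap arr[2],arr[7]; hi=6 → 1 -1 -3 7 8 2 4 9
arr[mid]=-3<7: swap arr[2],arr[2]; lo=3,mid=3 → 1 -1 -3 7 8 2 4 9
arr[mid]=7=7: mid=4
arr[mid]=8>7: swap arr[4],arr[6]; hi=5 → 1 -1 -3 7 4 2 8 9
arr[mid]=4<7: swap arr[3],arr[4]; lo=4,mid=5 → 1 -1 -3 4 7 2 8 9
arr[mid]=2<7: swap arr[4],arr[5]; lo=5,mid=6 → 1 -1 -3 4 2 7 8 9
end: lo=5, hi=5; arr = 1 -1 -3 4 2 7 8 9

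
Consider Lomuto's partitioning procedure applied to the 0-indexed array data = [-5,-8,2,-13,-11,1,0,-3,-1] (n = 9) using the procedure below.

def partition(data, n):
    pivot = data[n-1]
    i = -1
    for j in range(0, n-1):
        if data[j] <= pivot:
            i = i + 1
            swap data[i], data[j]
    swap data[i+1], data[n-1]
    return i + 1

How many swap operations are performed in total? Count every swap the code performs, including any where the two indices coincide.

6

pivot = data[8] = -1; i = -1
j=0: data[0]=-5 ≤ -1 → i=0, swap data[0],data[0] (no change) → [-5,-8,2,-13,-11,1,0,-3,-1]
j=1: data[1]=-8 ≤ -1 → i=1, swap data[1],data[1] (no change) → [-5,-8,2,-13,-11,1,0,-3,-1]
j=2: data[2]=2 > -1 → no swap
j=3: data[3]=-13 ≤ -1 → i=2, swap data[2],data[3] → [-5,-8,-13,2,-11,1,0,-3,-1]
j=4: data[4]=-11 ≤ -1 → i=3, swap data[3],data[4] → [-5,-8,-13,-11,2,1,0,-3,-1]
j=5: data[5]=1 > -1 → no swap
j=6: data[6]=0 > -1 → no swap
j=7: data[7]=-3 ≤ -1 → i=4, swap data[4],data[7] → [-5,-8,-13,-11,-3,1,0,2,-1]
final swap data[5],data[8] → [-5,-8,-13,-11,-3,-1,0,2,1]; return 5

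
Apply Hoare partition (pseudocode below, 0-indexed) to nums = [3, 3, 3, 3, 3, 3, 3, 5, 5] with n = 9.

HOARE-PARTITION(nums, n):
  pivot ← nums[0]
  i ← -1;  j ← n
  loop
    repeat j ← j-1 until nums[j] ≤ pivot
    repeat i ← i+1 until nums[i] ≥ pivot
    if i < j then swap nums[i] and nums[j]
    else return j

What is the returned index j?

pivot=3
j stops at 6 (3), i stops at 0 (3); swap ⇒ [3, 3, 3, 3, 3, 3, 3, 5, 5]
j stops at 5 (3), i stops at 1 (3); swap ⇒ [3, 3, 3, 3, 3, 3, 3, 5, 5]
j stops at 4 (3), i stops at 2 (3); swap ⇒ [3, 3, 3, 3, 3, 3, 3, 5, 5]
j stops at 3, i stops at 3; i≥j ⇒ return 3. nums=[3, 3, 3, 3, 3, 3, 3, 5, 5]

3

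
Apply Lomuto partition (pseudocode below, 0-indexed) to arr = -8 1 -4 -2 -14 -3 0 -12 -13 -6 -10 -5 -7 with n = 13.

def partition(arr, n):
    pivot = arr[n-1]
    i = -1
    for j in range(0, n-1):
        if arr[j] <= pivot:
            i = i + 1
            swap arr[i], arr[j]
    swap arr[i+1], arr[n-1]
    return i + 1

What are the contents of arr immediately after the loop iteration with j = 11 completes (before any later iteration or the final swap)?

pivot = arr[12] = -7; i = -1
j=0: arr[0]=-8 ≤ -7 → i=0, swap arr[0],arr[0] (no change) → -8 1 -4 -2 -14 -3 0 -12 -13 -6 -10 -5 -7
j=1: arr[1]=1 > -7 → no swap
j=2: arr[2]=-4 > -7 → no swap
j=3: arr[3]=-2 > -7 → no swap
j=4: arr[4]=-14 ≤ -7 → i=1, swap arr[1],arr[4] → -8 -14 -4 -2 1 -3 0 -12 -13 -6 -10 -5 -7
j=5: arr[5]=-3 > -7 → no swap
j=6: arr[6]=0 > -7 → no swap
j=7: arr[7]=-12 ≤ -7 → i=2, swap arr[2],arr[7] → -8 -14 -12 -2 1 -3 0 -4 -13 -6 -10 -5 -7
j=8: arr[8]=-13 ≤ -7 → i=3, swap arr[3],arr[8] → -8 -14 -12 -13 1 -3 0 -4 -2 -6 -10 -5 -7
j=9: arr[9]=-6 > -7 → no swap
j=10: arr[10]=-10 ≤ -7 → i=4, swap arr[4],arr[10] → -8 -14 -12 -13 -10 -3 0 -4 -2 -6 1 -5 -7
j=11: arr[11]=-5 > -7 → no swap
(after j=11) arr = -8 -14 -12 -13 -10 -3 0 -4 -2 -6 1 -5 -7

-8 -14 -12 -13 -10 -3 0 -4 -2 -6 1 -5 -7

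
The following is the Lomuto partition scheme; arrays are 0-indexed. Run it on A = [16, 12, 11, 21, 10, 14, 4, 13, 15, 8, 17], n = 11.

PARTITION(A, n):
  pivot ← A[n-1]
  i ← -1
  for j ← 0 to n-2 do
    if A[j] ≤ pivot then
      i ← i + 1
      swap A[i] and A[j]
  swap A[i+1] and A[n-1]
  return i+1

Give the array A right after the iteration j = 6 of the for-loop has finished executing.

[16, 12, 11, 10, 14, 4, 21, 13, 15, 8, 17]

pivot = A[10] = 17; i = -1
j=0: A[0]=16 ≤ 17 → i=0, swap A[0],A[0] (no change) → [16, 12, 11, 21, 10, 14, 4, 13, 15, 8, 17]
j=1: A[1]=12 ≤ 17 → i=1, swap A[1],A[1] (no change) → [16, 12, 11, 21, 10, 14, 4, 13, 15, 8, 17]
j=2: A[2]=11 ≤ 17 → i=2, swap A[2],A[2] (no change) → [16, 12, 11, 21, 10, 14, 4, 13, 15, 8, 17]
j=3: A[3]=21 > 17 → no swap
j=4: A[4]=10 ≤ 17 → i=3, swap A[3],A[4] → [16, 12, 11, 10, 21, 14, 4, 13, 15, 8, 17]
j=5: A[5]=14 ≤ 17 → i=4, swap A[4],A[5] → [16, 12, 11, 10, 14, 21, 4, 13, 15, 8, 17]
j=6: A[6]=4 ≤ 17 → i=5, swap A[5],A[6] → [16, 12, 11, 10, 14, 4, 21, 13, 15, 8, 17]
(after j=6) A = [16, 12, 11, 10, 14, 4, 21, 13, 15, 8, 17]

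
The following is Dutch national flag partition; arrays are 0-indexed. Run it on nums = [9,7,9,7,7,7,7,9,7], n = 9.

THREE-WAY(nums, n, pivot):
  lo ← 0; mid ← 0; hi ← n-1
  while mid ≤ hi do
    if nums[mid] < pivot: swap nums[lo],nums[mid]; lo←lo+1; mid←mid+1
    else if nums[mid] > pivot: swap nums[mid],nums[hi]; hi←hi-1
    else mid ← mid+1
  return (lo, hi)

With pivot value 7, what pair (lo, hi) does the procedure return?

pivot = 7; lo=0, mid=0, hi=8
nums[mid]=9>7: swap nums[0],nums[8]; hi=7 → [7,7,9,7,7,7,7,9,9]
nums[mid]=7=7: mid=1
nums[mid]=7=7: mid=2
nums[mid]=9>7: swap nums[2],nums[7]; hi=6 → [7,7,9,7,7,7,7,9,9]
nums[mid]=9>7: swap nums[2],nums[6]; hi=5 → [7,7,7,7,7,7,9,9,9]
nums[mid]=7=7: mid=3
nums[mid]=7=7: mid=4
nums[mid]=7=7: mid=5
nums[mid]=7=7: mid=6
end: lo=0, hi=5; nums = [7,7,7,7,7,7,9,9,9]

(0, 5)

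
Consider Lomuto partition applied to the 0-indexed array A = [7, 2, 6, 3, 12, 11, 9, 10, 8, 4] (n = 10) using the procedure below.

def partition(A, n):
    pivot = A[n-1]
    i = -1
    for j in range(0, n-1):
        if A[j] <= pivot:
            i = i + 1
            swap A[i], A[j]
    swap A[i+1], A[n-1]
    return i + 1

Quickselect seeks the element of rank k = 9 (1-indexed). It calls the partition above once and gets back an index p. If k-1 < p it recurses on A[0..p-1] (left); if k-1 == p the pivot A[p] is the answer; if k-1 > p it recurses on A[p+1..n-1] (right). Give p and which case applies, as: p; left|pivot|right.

2; right

pivot = A[9] = 4; i = -1
j=0: A[0]=7 > 4 → no swap
j=1: A[1]=2 ≤ 4 → i=0, swap A[0],A[1] → [2, 7, 6, 3, 12, 11, 9, 10, 8, 4]
j=2: A[2]=6 > 4 → no swap
j=3: A[3]=3 ≤ 4 → i=1, swap A[1],A[3] → [2, 3, 6, 7, 12, 11, 9, 10, 8, 4]
j=4: A[4]=12 > 4 → no swap
j=5: A[5]=11 > 4 → no swap
j=6: A[6]=9 > 4 → no swap
j=7: A[7]=10 > 4 → no swap
j=8: A[8]=8 > 4 → no swap
final swap A[2],A[9] → [2, 3, 4, 7, 12, 11, 9, 10, 8, 6]; return 2
p = 2; k-1 = 8 > 2 ⇒ right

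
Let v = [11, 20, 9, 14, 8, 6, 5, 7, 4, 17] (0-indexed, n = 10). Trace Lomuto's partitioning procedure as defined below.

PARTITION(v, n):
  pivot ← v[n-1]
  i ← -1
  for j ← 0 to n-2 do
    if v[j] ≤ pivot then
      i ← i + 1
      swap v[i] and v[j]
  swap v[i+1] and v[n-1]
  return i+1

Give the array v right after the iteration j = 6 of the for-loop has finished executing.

pivot=17, i=-1
j=0: 11≤17, i=0, swap(0,0) ⇒ [11, 20, 9, 14, 8, 6, 5, 7, 4, 17]
j=1: 20>17, skip
j=2: 9≤17, i=1, swap(1,2) ⇒ [11, 9, 20, 14, 8, 6, 5, 7, 4, 17]
j=3: 14≤17, i=2, swap(2,3) ⇒ [11, 9, 14, 20, 8, 6, 5, 7, 4, 17]
j=4: 8≤17, i=3, swap(3,4) ⇒ [11, 9, 14, 8, 20, 6, 5, 7, 4, 17]
j=5: 6≤17, i=4, swap(4,5) ⇒ [11, 9, 14, 8, 6, 20, 5, 7, 4, 17]
j=6: 5≤17, i=5, swap(5,6) ⇒ [11, 9, 14, 8, 6, 5, 20, 7, 4, 17]
(after j=6) v = [11, 9, 14, 8, 6, 5, 20, 7, 4, 17]

[11, 9, 14, 8, 6, 5, 20, 7, 4, 17]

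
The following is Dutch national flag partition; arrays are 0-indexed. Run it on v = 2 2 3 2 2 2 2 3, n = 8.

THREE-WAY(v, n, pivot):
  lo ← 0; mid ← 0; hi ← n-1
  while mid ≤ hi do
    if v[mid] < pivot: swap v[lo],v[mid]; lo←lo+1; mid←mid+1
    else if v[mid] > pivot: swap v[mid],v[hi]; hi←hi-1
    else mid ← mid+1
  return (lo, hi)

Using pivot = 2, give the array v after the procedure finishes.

2 2 2 2 2 2 3 3

pivot = 2; lo=0, mid=0, hi=7
v[mid]=2=2: mid=1
v[mid]=2=2: mid=2
v[mid]=3>2: swap v[2],v[7]; hi=6 → 2 2 3 2 2 2 2 3
v[mid]=3>2: swap v[2],v[6]; hi=5 → 2 2 2 2 2 2 3 3
v[mid]=2=2: mid=3
v[mid]=2=2: mid=4
v[mid]=2=2: mid=5
v[mid]=2=2: mid=6
end: lo=0, hi=5; v = 2 2 2 2 2 2 3 3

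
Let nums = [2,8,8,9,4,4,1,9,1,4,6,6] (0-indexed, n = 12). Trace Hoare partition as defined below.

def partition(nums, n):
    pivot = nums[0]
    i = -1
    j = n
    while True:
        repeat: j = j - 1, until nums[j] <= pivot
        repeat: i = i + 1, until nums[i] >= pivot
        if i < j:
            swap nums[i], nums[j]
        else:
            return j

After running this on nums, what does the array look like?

pivot=2
j stops at 8 (1), i stops at 0 (2); swap ⇒ [1,8,8,9,4,4,1,9,2,4,6,6]
j stops at 6 (1), i stops at 1 (8); swap ⇒ [1,1,8,9,4,4,8,9,2,4,6,6]
j stops at 1, i stops at 2; i≥j ⇒ return 1. nums=[1,1,8,9,4,4,8,9,2,4,6,6]

[1,1,8,9,4,4,8,9,2,4,6,6]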